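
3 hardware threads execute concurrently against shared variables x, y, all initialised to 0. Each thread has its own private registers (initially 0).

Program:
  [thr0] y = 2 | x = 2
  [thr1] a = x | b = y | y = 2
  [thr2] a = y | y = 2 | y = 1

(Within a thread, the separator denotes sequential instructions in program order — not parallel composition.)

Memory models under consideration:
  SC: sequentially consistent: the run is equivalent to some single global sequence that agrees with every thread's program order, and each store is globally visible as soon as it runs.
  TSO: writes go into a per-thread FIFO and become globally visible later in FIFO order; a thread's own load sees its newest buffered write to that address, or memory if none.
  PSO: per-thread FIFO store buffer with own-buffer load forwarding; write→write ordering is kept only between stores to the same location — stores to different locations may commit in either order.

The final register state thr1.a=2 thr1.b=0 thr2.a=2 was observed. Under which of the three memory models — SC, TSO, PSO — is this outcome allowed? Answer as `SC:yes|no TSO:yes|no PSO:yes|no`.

SC:no TSO:no PSO:yes

outcome vector order: (thr1.a,thr1.b,thr2.a)
[SC] allowed = {0/0/0; 0/0/2; 0/1/0; 0/1/2; 0/2/0; 0/2/2; 2/1/0; 2/1/2; 2/2/0; 2/2/2}
[TSO] allowed = {0/0/0; 0/0/2; 0/1/0; 0/1/2; 0/2/0; 0/2/2; 2/1/0; 2/1/2; 2/2/0; 2/2/2}
[PSO] allowed = {0/0/0; 0/0/2; 0/1/0; 0/1/2; 0/2/0; 0/2/2; 2/0/0; 2/0/2; 2/1/0; 2/1/2; 2/2/0; 2/2/2}
target 2/0/2 ∈ {PSO}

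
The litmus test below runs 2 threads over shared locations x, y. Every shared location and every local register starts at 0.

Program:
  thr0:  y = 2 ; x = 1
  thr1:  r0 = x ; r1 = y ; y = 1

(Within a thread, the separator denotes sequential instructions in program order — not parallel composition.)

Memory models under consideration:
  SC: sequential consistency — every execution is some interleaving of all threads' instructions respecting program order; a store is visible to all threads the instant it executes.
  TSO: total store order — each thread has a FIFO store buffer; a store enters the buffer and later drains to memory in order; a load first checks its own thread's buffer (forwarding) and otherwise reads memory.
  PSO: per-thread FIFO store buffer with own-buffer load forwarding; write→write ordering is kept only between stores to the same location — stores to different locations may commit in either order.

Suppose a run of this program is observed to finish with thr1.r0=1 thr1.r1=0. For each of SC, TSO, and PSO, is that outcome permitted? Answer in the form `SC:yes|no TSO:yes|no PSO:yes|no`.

outcome vector order: (thr1.r0,thr1.r1)
SC: 3 outcomes — {0/0 0/2 1/2}
TSO: 3 outcomes — {0/0 0/2 1/2}
PSO: 4 outcomes — {0/0 0/2 1/0 1/2}
target 1/0 ∈ {PSO}

SC:no TSO:no PSO:yes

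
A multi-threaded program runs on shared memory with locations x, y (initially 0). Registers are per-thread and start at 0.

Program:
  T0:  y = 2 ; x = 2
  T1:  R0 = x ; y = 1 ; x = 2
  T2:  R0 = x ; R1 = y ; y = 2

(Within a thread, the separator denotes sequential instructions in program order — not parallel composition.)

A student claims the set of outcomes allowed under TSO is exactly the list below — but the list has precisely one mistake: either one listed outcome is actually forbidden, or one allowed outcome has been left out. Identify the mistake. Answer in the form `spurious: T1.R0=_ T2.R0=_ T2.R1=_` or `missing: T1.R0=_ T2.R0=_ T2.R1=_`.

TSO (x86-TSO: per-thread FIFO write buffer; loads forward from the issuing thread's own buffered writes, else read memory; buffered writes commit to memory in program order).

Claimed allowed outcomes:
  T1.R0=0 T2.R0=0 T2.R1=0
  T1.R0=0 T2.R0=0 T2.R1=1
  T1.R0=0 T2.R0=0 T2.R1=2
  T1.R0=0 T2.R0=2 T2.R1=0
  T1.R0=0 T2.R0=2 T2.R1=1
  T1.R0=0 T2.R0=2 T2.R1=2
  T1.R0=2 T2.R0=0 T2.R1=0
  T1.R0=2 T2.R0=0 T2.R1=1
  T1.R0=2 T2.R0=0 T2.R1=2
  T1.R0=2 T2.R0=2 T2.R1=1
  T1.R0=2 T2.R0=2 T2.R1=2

spurious: T1.R0=0 T2.R0=2 T2.R1=0

outcome vector order: (T1.R0,T2.R0,T2.R1)
TSO (10): <0 0 0> <0 0 1> <0 0 2> <0 2 1> <0 2 2> <2 0 0> <2 0 1> <2 0 2> <2 2 1> <2 2 2>
claimed∖TSO = {<0 2 0>}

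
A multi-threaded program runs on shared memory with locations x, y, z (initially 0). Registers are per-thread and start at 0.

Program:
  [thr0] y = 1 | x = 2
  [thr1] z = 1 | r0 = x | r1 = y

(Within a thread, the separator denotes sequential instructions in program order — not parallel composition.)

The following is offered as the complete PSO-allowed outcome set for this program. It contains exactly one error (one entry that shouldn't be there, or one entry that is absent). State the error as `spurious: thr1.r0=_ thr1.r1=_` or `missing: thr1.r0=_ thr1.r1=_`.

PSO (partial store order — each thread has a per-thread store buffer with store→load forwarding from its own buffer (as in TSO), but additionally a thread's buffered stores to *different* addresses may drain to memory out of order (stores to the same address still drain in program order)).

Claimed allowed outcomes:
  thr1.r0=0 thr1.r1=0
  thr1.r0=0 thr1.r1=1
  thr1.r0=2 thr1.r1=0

outcome vector order: (thr1.r0,thr1.r1)
[PSO] allowed = {<0 0>, <0 1>, <2 0>, <2 1>}
PSO∖claimed = {<2 1>}

missing: thr1.r0=2 thr1.r1=1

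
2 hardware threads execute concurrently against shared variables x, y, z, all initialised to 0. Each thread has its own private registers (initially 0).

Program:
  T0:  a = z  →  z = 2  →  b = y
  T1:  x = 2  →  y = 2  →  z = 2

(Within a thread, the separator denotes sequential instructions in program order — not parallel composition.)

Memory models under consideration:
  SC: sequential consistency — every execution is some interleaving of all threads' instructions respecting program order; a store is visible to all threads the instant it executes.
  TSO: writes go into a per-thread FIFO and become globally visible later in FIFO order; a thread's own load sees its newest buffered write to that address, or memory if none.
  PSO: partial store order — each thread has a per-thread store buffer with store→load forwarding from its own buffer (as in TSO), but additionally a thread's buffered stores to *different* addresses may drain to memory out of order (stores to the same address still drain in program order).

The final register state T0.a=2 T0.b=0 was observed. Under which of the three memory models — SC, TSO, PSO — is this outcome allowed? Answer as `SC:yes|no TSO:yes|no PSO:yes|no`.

SC:no TSO:no PSO:yes

outcome vector order: (T0.a,T0.b)
[SC] allowed = {0/0, 0/2, 2/2}
[TSO] allowed = {0/0, 0/2, 2/2}
[PSO] allowed = {0/0, 0/2, 2/0, 2/2}
target 2/0 ∈ {PSO}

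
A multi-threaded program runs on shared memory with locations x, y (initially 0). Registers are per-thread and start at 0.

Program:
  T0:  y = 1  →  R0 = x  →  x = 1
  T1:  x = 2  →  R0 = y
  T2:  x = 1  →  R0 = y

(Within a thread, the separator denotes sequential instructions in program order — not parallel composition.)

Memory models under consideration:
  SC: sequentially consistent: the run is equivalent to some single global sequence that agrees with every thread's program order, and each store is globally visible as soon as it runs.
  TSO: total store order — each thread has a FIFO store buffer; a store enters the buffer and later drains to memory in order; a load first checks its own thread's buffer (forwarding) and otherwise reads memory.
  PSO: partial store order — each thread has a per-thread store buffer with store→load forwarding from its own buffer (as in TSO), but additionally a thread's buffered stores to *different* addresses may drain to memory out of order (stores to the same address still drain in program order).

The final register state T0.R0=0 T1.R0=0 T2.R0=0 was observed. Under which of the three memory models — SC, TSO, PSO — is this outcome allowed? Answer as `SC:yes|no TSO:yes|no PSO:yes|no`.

SC:no TSO:yes PSO:yes

outcome vector order: (T0.R0,T1.R0,T2.R0)
SC (9): (0,1,1) (1,0,0) (1,0,1) (1,1,0) (1,1,1) (2,0,0) (2,0,1) (2,1,0) (2,1,1)
TSO (12): (0,0,0) (0,0,1) (0,1,0) (0,1,1) (1,0,0) (1,0,1) (1,1,0) (1,1,1) (2,0,0) (2,0,1) (2,1,0) (2,1,1)
PSO (12): (0,0,0) (0,0,1) (0,1,0) (0,1,1) (1,0,0) (1,0,1) (1,1,0) (1,1,1) (2,0,0) (2,0,1) (2,1,0) (2,1,1)
target (0,0,0) ∈ {TSO,PSO}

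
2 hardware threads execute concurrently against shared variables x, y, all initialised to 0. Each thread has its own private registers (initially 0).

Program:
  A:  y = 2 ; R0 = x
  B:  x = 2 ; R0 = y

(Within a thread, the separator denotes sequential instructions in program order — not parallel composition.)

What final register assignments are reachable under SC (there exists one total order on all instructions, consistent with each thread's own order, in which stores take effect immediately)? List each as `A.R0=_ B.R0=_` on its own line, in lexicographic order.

outcome vector order: (A.R0,B.R0)
|SC outcomes| = 3

A.R0=0 B.R0=2
A.R0=2 B.R0=0
A.R0=2 B.R0=2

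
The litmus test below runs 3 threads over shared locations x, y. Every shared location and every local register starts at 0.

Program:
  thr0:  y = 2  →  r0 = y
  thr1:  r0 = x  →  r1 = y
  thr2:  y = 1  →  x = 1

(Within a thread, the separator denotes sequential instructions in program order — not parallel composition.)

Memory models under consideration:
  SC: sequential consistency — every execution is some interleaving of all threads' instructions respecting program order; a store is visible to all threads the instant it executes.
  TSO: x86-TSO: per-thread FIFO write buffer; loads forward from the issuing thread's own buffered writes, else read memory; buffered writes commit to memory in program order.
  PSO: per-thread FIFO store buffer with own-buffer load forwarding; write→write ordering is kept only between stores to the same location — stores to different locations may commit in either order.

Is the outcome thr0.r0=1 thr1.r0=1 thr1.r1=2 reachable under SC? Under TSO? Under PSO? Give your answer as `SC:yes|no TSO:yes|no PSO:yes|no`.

SC:no TSO:no PSO:yes

outcome vector order: (thr0.r0,thr1.r0,thr1.r1)
[SC] allowed = {1/0/0 1/0/1 1/0/2 1/1/1 2/0/0 2/0/1 2/0/2 2/1/1 2/1/2}
[TSO] allowed = {1/0/0 1/0/1 1/0/2 1/1/1 2/0/0 2/0/1 2/0/2 2/1/1 2/1/2}
[PSO] allowed = {1/0/0 1/0/1 1/0/2 1/1/0 1/1/1 1/1/2 2/0/0 2/0/1 2/0/2 2/1/0 2/1/1 2/1/2}
target 1/1/2 ∈ {PSO}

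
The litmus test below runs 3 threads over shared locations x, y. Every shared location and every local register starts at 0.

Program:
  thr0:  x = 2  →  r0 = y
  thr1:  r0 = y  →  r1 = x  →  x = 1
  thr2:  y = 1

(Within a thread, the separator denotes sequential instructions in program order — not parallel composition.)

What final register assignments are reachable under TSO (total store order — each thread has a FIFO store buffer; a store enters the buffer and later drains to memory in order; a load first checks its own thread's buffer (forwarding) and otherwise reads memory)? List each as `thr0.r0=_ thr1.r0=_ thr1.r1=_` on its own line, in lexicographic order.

outcome vector order: (thr0.r0,thr1.r0,thr1.r1)
|TSO outcomes| = 8

thr0.r0=0 thr1.r0=0 thr1.r1=0
thr0.r0=0 thr1.r0=0 thr1.r1=2
thr0.r0=0 thr1.r0=1 thr1.r1=0
thr0.r0=0 thr1.r0=1 thr1.r1=2
thr0.r0=1 thr1.r0=0 thr1.r1=0
thr0.r0=1 thr1.r0=0 thr1.r1=2
thr0.r0=1 thr1.r0=1 thr1.r1=0
thr0.r0=1 thr1.r0=1 thr1.r1=2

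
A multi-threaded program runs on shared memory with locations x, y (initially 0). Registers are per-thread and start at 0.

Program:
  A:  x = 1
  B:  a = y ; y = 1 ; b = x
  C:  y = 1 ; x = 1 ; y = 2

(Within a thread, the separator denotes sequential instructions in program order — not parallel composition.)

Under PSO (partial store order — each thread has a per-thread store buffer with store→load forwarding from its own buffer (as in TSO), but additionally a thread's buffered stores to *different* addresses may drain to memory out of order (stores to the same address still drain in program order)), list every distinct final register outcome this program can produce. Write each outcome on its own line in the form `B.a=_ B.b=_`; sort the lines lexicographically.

B.a=0 B.b=0
B.a=0 B.b=1
B.a=1 B.b=0
B.a=1 B.b=1
B.a=2 B.b=0
B.a=2 B.b=1

outcome vector order: (B.a,B.b)
|PSO outcomes| = 6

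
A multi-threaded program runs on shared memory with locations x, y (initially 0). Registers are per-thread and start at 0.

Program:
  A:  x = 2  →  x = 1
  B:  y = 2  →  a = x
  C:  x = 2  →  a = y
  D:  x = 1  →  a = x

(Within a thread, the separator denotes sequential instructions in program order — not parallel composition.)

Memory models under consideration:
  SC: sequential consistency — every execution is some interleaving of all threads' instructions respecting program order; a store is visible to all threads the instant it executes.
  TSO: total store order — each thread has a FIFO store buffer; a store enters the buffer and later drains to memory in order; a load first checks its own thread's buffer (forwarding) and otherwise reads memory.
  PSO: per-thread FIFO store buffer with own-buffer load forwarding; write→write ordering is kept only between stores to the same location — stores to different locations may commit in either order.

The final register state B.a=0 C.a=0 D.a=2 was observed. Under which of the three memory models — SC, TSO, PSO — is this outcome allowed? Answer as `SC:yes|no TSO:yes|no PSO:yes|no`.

outcome vector order: (B.a,C.a,D.a)
SC (10): <0 2 1> <0 2 2> <1 0 1> <1 0 2> <1 2 1> <1 2 2> <2 0 1> <2 0 2> <2 2 1> <2 2 2>
TSO (12): <0 0 1> <0 0 2> <0 2 1> <0 2 2> <1 0 1> <1 0 2> <1 2 1> <1 2 2> <2 0 1> <2 0 2> <2 2 1> <2 2 2>
PSO (12): <0 0 1> <0 0 2> <0 2 1> <0 2 2> <1 0 1> <1 0 2> <1 2 1> <1 2 2> <2 0 1> <2 0 2> <2 2 1> <2 2 2>
target <0 0 2> ∈ {TSO,PSO}

SC:no TSO:yes PSO:yes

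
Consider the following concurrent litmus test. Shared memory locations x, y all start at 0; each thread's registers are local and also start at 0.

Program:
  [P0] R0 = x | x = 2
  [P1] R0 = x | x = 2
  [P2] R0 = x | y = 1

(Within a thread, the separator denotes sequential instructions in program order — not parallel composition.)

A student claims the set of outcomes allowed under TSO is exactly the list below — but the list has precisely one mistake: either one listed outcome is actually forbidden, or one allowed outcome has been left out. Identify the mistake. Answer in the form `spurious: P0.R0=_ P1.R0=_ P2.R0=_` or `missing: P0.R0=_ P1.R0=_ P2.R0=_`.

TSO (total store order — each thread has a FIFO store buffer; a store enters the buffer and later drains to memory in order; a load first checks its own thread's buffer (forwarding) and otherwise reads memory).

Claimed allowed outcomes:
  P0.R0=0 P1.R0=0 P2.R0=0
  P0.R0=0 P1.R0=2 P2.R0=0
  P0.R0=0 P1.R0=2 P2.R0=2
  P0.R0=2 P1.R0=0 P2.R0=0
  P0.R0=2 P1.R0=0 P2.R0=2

missing: P0.R0=0 P1.R0=0 P2.R0=2

outcome vector order: (P0.R0,P1.R0,P2.R0)
[TSO] allowed = {<0 0 0>; <0 0 2>; <0 2 0>; <0 2 2>; <2 0 0>; <2 0 2>}
TSO∖claimed = {<0 0 2>}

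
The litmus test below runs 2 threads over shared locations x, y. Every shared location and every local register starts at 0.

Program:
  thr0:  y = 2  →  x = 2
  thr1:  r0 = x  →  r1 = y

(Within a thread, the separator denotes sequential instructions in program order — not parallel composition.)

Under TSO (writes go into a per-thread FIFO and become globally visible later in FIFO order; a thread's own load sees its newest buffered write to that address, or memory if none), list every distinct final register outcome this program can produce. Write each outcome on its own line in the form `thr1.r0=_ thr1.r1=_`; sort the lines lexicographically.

thr1.r0=0 thr1.r1=0
thr1.r0=0 thr1.r1=2
thr1.r0=2 thr1.r1=2

outcome vector order: (thr1.r0,thr1.r1)
|TSO outcomes| = 3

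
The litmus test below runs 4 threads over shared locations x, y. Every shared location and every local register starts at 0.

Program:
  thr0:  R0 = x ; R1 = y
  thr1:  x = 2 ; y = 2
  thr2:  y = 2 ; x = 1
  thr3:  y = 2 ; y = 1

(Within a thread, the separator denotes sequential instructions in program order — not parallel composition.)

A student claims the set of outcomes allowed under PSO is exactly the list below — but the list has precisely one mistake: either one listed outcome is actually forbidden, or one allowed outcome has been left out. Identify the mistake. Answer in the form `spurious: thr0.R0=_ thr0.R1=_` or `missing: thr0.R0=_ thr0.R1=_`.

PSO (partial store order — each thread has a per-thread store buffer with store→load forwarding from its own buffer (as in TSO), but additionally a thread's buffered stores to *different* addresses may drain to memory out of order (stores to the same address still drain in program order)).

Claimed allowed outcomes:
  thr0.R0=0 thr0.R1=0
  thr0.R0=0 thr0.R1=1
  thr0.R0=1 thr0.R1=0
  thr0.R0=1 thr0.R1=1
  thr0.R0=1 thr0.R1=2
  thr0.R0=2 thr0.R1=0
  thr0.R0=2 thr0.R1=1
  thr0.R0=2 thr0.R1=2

missing: thr0.R0=0 thr0.R1=2

outcome vector order: (thr0.R0,thr0.R1)
under PSO → 0/0, 0/1, 0/2, 1/0, 1/1, 1/2, 2/0, 2/1, 2/2
PSO∖claimed = {0/2}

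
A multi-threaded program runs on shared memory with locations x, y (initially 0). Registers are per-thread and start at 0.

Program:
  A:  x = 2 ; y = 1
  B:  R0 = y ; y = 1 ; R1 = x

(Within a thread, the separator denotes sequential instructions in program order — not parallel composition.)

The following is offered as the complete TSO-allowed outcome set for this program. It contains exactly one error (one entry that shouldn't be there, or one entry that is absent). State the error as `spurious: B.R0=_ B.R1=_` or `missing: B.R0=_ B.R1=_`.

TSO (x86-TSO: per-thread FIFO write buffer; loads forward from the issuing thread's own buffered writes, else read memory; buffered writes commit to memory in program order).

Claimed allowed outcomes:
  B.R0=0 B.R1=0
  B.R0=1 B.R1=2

missing: B.R0=0 B.R1=2

outcome vector order: (B.R0,B.R1)
TSO (3): <0 0>; <0 2>; <1 2>
TSO∖claimed = {<0 2>}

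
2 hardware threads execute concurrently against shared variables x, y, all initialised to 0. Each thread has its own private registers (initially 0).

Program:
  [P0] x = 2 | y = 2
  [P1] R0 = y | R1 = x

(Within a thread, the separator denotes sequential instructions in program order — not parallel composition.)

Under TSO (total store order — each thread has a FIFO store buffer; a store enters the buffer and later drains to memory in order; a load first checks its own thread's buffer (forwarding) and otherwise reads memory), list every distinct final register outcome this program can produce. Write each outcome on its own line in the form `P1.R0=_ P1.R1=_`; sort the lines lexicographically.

P1.R0=0 P1.R1=0
P1.R0=0 P1.R1=2
P1.R0=2 P1.R1=2

outcome vector order: (P1.R0,P1.R1)
|TSO outcomes| = 3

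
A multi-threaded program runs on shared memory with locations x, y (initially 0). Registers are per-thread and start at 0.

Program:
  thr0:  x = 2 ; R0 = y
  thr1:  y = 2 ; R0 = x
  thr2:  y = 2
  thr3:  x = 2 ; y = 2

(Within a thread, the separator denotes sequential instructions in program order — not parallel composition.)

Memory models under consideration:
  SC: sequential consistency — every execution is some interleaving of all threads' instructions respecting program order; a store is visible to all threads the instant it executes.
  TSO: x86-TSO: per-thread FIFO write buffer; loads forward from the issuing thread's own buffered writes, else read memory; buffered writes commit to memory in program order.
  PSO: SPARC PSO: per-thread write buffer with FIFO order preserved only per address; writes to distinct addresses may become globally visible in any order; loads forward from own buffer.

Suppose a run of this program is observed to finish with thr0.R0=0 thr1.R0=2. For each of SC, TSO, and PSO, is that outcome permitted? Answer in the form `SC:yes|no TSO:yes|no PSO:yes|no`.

SC:yes TSO:yes PSO:yes

outcome vector order: (thr0.R0,thr1.R0)
SC (3): (0,2); (2,0); (2,2)
TSO (4): (0,0); (0,2); (2,0); (2,2)
PSO (4): (0,0); (0,2); (2,0); (2,2)
target (0,2) ∈ {SC,TSO,PSO}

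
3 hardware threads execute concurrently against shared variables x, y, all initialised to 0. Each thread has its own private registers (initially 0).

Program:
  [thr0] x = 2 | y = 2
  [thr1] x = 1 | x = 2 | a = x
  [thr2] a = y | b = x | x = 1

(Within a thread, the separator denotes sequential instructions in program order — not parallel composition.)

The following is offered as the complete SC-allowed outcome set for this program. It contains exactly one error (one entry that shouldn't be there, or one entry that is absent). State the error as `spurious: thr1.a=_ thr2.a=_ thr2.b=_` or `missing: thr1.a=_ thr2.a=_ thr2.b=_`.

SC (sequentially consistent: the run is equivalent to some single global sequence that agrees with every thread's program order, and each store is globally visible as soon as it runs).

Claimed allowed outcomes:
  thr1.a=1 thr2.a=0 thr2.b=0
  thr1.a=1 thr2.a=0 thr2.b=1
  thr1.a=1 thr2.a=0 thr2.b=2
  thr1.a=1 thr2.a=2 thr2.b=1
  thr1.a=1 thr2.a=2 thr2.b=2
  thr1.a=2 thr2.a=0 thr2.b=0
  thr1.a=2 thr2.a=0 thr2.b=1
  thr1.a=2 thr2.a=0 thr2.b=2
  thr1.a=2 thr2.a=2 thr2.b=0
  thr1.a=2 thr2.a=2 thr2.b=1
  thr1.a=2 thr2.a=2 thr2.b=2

outcome vector order: (thr1.a,thr2.a,thr2.b)
SC: 10 outcomes — {<1 0 0>; <1 0 1>; <1 0 2>; <1 2 1>; <1 2 2>; <2 0 0>; <2 0 1>; <2 0 2>; <2 2 1>; <2 2 2>}
claimed∖SC = {<2 2 0>}

spurious: thr1.a=2 thr2.a=2 thr2.b=0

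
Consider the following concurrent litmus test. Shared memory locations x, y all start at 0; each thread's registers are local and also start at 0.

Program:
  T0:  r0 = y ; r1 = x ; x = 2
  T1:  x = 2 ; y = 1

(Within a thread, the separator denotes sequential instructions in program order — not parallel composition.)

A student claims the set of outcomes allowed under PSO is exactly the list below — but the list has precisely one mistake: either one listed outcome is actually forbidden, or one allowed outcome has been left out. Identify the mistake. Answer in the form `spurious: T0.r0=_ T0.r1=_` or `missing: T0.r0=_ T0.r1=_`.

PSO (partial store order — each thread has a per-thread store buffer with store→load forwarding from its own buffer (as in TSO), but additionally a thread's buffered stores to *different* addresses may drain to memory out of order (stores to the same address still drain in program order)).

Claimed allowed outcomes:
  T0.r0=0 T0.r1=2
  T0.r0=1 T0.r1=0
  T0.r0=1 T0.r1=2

missing: T0.r0=0 T0.r1=0

outcome vector order: (T0.r0,T0.r1)
PSO: 4 outcomes — {00; 02; 10; 12}
PSO∖claimed = {00}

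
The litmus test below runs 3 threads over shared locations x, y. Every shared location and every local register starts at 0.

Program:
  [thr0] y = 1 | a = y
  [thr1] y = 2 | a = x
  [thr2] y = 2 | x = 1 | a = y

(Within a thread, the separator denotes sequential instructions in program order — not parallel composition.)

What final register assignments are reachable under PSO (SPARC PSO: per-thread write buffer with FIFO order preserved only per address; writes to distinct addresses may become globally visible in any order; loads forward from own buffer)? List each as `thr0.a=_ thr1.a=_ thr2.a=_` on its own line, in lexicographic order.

outcome vector order: (thr0.a,thr1.a,thr2.a)
|PSO outcomes| = 8

thr0.a=1 thr1.a=0 thr2.a=1
thr0.a=1 thr1.a=0 thr2.a=2
thr0.a=1 thr1.a=1 thr2.a=1
thr0.a=1 thr1.a=1 thr2.a=2
thr0.a=2 thr1.a=0 thr2.a=1
thr0.a=2 thr1.a=0 thr2.a=2
thr0.a=2 thr1.a=1 thr2.a=1
thr0.a=2 thr1.a=1 thr2.a=2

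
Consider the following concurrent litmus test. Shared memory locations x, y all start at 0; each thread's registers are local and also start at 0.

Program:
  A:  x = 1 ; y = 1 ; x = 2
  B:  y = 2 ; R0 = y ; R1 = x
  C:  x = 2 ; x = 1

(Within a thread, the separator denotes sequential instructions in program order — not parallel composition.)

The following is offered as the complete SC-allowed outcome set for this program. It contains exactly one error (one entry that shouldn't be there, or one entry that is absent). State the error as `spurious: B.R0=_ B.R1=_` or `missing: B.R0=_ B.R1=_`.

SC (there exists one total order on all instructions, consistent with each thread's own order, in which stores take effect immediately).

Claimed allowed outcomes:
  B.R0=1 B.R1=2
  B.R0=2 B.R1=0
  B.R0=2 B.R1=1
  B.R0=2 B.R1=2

missing: B.R0=1 B.R1=1

outcome vector order: (B.R0,B.R1)
SC: 5 outcomes — {1/1; 1/2; 2/0; 2/1; 2/2}
SC∖claimed = {1/1}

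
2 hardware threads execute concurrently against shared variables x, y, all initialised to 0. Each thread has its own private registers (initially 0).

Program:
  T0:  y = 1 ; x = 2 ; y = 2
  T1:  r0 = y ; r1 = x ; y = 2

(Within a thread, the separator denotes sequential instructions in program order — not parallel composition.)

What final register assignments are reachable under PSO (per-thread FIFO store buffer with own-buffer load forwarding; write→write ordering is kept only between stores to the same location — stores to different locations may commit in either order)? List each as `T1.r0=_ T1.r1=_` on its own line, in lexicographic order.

outcome vector order: (T1.r0,T1.r1)
|PSO outcomes| = 6

T1.r0=0 T1.r1=0
T1.r0=0 T1.r1=2
T1.r0=1 T1.r1=0
T1.r0=1 T1.r1=2
T1.r0=2 T1.r1=0
T1.r0=2 T1.r1=2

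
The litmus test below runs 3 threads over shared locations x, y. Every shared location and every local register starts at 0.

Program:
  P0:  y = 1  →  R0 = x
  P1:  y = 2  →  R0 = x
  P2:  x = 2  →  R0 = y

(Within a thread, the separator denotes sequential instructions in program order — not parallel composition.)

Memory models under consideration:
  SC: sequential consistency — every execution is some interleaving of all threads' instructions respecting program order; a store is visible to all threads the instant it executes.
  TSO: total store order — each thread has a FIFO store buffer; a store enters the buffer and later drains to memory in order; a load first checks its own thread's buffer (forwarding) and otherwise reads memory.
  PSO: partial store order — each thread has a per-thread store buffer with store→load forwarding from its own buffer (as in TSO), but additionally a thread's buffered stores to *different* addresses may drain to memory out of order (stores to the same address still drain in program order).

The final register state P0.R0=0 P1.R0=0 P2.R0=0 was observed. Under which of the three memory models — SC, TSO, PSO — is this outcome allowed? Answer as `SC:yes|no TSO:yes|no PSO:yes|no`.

SC:no TSO:yes PSO:yes

outcome vector order: (P0.R0,P1.R0,P2.R0)
SC (9): 001, 002, 021, 022, 201, 202, 220, 221, 222
TSO (12): 000, 001, 002, 020, 021, 022, 200, 201, 202, 220, 221, 222
PSO (12): 000, 001, 002, 020, 021, 022, 200, 201, 202, 220, 221, 222
target 000 ∈ {TSO,PSO}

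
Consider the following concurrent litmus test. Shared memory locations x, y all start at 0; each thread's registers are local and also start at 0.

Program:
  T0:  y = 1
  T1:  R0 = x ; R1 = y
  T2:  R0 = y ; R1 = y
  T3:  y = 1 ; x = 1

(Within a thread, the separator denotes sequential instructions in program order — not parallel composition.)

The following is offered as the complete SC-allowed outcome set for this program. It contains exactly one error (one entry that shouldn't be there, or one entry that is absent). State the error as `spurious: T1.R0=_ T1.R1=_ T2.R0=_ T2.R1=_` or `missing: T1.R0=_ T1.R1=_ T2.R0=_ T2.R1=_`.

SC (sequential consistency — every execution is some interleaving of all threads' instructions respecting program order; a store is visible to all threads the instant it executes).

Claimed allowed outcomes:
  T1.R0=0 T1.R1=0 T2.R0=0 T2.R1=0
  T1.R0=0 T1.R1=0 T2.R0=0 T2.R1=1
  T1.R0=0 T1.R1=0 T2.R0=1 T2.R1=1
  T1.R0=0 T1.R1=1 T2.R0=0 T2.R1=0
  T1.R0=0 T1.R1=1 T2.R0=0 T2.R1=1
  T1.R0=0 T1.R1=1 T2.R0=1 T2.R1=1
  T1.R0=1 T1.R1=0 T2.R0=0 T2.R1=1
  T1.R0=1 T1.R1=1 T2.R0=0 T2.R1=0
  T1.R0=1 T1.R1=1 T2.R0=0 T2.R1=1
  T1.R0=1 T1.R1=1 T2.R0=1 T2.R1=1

outcome vector order: (T1.R0,T1.R1,T2.R0,T2.R1)
SC (9): <0 0 0 0>, <0 0 0 1>, <0 0 1 1>, <0 1 0 0>, <0 1 0 1>, <0 1 1 1>, <1 1 0 0>, <1 1 0 1>, <1 1 1 1>
claimed∖SC = {<1 0 0 1>}

spurious: T1.R0=1 T1.R1=0 T2.R0=0 T2.R1=1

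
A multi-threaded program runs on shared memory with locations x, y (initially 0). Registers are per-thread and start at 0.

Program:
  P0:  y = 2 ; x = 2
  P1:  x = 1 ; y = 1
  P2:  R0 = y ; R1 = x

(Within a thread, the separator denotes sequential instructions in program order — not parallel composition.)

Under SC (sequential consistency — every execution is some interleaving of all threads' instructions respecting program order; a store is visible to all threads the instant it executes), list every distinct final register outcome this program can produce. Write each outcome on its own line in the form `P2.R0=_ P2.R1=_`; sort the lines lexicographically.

P2.R0=0 P2.R1=0
P2.R0=0 P2.R1=1
P2.R0=0 P2.R1=2
P2.R0=1 P2.R1=1
P2.R0=1 P2.R1=2
P2.R0=2 P2.R1=0
P2.R0=2 P2.R1=1
P2.R0=2 P2.R1=2

outcome vector order: (P2.R0,P2.R1)
|SC outcomes| = 8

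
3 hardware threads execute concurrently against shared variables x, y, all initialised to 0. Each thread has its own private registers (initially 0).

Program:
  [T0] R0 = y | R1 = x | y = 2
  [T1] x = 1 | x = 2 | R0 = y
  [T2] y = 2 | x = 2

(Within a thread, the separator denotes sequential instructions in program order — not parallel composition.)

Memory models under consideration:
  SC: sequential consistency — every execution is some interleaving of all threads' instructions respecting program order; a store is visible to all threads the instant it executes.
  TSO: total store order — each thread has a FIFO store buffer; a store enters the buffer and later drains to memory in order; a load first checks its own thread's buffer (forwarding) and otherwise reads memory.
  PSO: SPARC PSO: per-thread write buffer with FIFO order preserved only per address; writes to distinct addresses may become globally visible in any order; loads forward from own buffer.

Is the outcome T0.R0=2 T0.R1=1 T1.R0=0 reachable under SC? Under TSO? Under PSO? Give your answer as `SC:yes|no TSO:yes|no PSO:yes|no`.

outcome vector order: (T0.R0,T0.R1,T1.R0)
under SC → <0 0 0>, <0 0 2>, <0 1 0>, <0 1 2>, <0 2 0>, <0 2 2>, <2 0 2>, <2 1 2>, <2 2 0>, <2 2 2>
under TSO → <0 0 0>, <0 0 2>, <0 1 0>, <0 1 2>, <0 2 0>, <0 2 2>, <2 0 0>, <2 0 2>, <2 1 0>, <2 1 2>, <2 2 0>, <2 2 2>
under PSO → <0 0 0>, <0 0 2>, <0 1 0>, <0 1 2>, <0 2 0>, <0 2 2>, <2 0 0>, <2 0 2>, <2 1 0>, <2 1 2>, <2 2 0>, <2 2 2>
target <2 1 0> ∈ {TSO,PSO}

SC:no TSO:yes PSO:yes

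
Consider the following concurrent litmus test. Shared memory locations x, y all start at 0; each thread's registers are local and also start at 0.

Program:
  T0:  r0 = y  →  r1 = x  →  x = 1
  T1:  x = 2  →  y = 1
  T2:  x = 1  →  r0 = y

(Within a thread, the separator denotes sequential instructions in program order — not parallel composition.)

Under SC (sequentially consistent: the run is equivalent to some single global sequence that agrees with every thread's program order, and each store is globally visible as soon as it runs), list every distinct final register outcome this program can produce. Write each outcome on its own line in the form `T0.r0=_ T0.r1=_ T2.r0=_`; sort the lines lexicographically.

outcome vector order: (T0.r0,T0.r1,T2.r0)
|SC outcomes| = 10

T0.r0=0 T0.r1=0 T2.r0=0
T0.r0=0 T0.r1=0 T2.r0=1
T0.r0=0 T0.r1=1 T2.r0=0
T0.r0=0 T0.r1=1 T2.r0=1
T0.r0=0 T0.r1=2 T2.r0=0
T0.r0=0 T0.r1=2 T2.r0=1
T0.r0=1 T0.r1=1 T2.r0=0
T0.r0=1 T0.r1=1 T2.r0=1
T0.r0=1 T0.r1=2 T2.r0=0
T0.r0=1 T0.r1=2 T2.r0=1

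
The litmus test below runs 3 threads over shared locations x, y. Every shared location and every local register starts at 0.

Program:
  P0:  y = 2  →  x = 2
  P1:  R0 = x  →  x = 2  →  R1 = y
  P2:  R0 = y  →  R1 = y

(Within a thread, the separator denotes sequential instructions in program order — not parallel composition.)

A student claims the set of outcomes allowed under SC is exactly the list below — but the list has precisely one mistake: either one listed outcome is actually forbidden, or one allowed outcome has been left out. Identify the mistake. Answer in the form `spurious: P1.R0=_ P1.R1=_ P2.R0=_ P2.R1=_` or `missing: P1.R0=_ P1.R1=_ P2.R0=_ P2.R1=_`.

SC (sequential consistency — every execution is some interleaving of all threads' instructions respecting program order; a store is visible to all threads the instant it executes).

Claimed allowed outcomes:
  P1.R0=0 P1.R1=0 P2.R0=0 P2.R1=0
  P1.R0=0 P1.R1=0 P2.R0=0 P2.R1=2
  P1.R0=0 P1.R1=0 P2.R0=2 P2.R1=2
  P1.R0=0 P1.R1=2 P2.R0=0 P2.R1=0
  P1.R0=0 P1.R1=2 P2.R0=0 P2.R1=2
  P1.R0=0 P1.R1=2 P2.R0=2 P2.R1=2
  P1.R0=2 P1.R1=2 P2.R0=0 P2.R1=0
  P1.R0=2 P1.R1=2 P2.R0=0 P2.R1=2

outcome vector order: (P1.R0,P1.R1,P2.R0,P2.R1)
[SC] allowed = {0/0/0/0, 0/0/0/2, 0/0/2/2, 0/2/0/0, 0/2/0/2, 0/2/2/2, 2/2/0/0, 2/2/0/2, 2/2/2/2}
SC∖claimed = {2/2/2/2}

missing: P1.R0=2 P1.R1=2 P2.R0=2 P2.R1=2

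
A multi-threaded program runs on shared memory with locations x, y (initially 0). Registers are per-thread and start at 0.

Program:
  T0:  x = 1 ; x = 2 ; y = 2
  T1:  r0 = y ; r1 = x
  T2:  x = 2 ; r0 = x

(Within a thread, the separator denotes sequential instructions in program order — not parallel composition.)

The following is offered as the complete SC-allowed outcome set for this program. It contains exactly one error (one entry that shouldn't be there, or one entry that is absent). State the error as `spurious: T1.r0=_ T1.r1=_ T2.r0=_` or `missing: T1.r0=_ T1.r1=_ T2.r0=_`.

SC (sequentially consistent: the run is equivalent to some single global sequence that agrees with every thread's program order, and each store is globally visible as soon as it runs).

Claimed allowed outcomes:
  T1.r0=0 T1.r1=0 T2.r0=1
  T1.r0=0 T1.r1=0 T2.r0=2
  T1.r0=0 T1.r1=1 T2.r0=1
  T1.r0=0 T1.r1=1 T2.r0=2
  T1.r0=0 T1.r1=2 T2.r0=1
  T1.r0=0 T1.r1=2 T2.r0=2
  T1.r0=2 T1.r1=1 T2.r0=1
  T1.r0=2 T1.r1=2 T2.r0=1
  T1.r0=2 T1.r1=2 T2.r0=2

outcome vector order: (T1.r0,T1.r1,T2.r0)
[SC] allowed = {(0,0,1), (0,0,2), (0,1,1), (0,1,2), (0,2,1), (0,2,2), (2,2,1), (2,2,2)}
claimed∖SC = {(2,1,1)}

spurious: T1.r0=2 T1.r1=1 T2.r0=1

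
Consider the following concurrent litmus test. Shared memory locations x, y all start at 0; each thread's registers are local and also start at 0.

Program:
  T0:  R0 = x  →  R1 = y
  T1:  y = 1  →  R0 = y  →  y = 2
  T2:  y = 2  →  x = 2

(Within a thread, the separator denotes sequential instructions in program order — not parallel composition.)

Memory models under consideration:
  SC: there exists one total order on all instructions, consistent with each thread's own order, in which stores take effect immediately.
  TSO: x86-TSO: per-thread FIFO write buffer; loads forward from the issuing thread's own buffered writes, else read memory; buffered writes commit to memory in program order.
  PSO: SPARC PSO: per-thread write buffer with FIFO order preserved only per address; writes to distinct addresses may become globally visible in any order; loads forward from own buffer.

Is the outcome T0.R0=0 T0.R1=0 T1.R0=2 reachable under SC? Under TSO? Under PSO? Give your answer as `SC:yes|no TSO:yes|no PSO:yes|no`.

SC:yes TSO:yes PSO:yes

outcome vector order: (T0.R0,T0.R1,T1.R0)
under SC → 001; 002; 011; 012; 021; 022; 211; 221; 222
under TSO → 001; 002; 011; 012; 021; 022; 211; 221; 222
under PSO → 001; 002; 011; 012; 021; 022; 201; 202; 211; 212; 221; 222
target 002 ∈ {SC,TSO,PSO}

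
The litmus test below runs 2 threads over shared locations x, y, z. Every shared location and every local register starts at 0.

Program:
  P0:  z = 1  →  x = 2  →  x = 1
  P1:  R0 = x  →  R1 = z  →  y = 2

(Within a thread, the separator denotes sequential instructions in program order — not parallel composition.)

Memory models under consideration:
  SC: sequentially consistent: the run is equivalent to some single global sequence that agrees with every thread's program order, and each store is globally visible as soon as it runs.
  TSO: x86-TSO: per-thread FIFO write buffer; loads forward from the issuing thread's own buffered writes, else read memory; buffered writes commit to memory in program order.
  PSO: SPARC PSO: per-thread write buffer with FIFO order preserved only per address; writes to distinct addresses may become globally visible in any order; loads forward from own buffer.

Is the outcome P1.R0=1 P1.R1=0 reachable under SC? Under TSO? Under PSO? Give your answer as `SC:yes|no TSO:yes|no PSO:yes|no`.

outcome vector order: (P1.R0,P1.R1)
SC (4): 00; 01; 11; 21
TSO (4): 00; 01; 11; 21
PSO (6): 00; 01; 10; 11; 20; 21
target 10 ∈ {PSO}

SC:no TSO:no PSO:yes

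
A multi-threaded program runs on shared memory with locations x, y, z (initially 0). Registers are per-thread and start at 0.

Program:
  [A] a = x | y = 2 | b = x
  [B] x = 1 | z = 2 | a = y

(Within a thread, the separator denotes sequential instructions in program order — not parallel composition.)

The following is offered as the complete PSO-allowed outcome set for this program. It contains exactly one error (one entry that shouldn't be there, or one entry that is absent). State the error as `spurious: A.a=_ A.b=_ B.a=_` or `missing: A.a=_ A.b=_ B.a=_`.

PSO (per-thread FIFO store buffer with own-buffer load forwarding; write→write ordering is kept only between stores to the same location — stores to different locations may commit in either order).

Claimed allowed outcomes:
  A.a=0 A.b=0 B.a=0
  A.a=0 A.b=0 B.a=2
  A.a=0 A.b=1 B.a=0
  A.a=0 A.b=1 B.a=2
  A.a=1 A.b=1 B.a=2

outcome vector order: (A.a,A.b,B.a)
PSO: 6 outcomes — {(0,0,0) (0,0,2) (0,1,0) (0,1,2) (1,1,0) (1,1,2)}
PSO∖claimed = {(1,1,0)}

missing: A.a=1 A.b=1 B.a=0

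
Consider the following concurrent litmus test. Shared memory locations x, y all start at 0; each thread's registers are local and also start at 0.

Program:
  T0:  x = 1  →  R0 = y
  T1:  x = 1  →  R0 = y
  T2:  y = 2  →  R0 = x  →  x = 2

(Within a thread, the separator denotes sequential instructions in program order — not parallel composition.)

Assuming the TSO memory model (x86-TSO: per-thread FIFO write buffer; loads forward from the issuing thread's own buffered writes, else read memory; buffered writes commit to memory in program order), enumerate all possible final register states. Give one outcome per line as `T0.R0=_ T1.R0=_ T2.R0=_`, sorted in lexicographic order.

outcome vector order: (T0.R0,T1.R0,T2.R0)
|TSO outcomes| = 8

T0.R0=0 T1.R0=0 T2.R0=0
T0.R0=0 T1.R0=0 T2.R0=1
T0.R0=0 T1.R0=2 T2.R0=0
T0.R0=0 T1.R0=2 T2.R0=1
T0.R0=2 T1.R0=0 T2.R0=0
T0.R0=2 T1.R0=0 T2.R0=1
T0.R0=2 T1.R0=2 T2.R0=0
T0.R0=2 T1.R0=2 T2.R0=1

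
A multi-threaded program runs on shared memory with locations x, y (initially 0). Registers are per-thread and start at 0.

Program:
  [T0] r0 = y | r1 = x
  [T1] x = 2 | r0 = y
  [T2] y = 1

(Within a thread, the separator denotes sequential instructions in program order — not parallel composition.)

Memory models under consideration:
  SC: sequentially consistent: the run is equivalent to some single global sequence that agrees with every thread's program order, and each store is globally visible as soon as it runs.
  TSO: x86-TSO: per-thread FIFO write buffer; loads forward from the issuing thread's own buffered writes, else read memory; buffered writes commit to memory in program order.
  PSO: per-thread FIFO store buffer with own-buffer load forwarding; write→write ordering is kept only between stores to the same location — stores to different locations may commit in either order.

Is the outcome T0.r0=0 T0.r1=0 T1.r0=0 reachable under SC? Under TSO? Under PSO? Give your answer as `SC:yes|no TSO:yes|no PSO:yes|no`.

SC:yes TSO:yes PSO:yes

outcome vector order: (T0.r0,T0.r1,T1.r0)
[SC] allowed = {0/0/0; 0/0/1; 0/2/0; 0/2/1; 1/0/1; 1/2/0; 1/2/1}
[TSO] allowed = {0/0/0; 0/0/1; 0/2/0; 0/2/1; 1/0/0; 1/0/1; 1/2/0; 1/2/1}
[PSO] allowed = {0/0/0; 0/0/1; 0/2/0; 0/2/1; 1/0/0; 1/0/1; 1/2/0; 1/2/1}
target 0/0/0 ∈ {SC,TSO,PSO}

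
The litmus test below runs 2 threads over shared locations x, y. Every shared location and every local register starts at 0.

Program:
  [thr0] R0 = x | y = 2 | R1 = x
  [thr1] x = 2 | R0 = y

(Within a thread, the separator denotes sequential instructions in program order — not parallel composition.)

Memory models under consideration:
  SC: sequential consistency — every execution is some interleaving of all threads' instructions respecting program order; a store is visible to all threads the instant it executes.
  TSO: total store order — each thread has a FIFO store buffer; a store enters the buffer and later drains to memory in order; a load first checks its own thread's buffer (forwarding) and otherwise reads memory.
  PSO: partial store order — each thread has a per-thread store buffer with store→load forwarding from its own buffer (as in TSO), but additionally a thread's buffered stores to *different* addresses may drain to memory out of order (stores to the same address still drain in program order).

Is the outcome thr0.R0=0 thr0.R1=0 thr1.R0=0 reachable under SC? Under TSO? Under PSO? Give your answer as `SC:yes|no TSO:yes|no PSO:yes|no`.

outcome vector order: (thr0.R0,thr0.R1,thr1.R0)
[SC] allowed = {0/0/2 0/2/0 0/2/2 2/2/0 2/2/2}
[TSO] allowed = {0/0/0 0/0/2 0/2/0 0/2/2 2/2/0 2/2/2}
[PSO] allowed = {0/0/0 0/0/2 0/2/0 0/2/2 2/2/0 2/2/2}
target 0/0/0 ∈ {TSO,PSO}

SC:no TSO:yes PSO:yes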